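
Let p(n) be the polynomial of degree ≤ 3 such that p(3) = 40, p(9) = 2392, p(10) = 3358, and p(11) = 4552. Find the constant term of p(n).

Write p(n) = an^3 + bn^2 + cn + d. Substituting each data point gives a linear system:
  27a + 9b + 3c + d = 40
  729a + 81b + 9c + d = 2392
  1000a + 100b + 10c + d = 3358
  1331a + 121b + 11c + d = 4552
Solving the system yields a = 4, b = -6, c = -4, d = -2.
So p(n) = 4n^3 - 6n^2 - 4n - 2.
The constant term is -2.

-2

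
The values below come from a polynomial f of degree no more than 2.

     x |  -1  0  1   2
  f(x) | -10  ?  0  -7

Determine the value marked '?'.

On equispaced nodes a degree-2 polynomial has vanishing third forward difference, so
  - f(-1) + 3·f(0) - 3·f(1) + f(2) = 0.
Substituting the known values and solving for f(0):
  3·f(0) = -3
  f(0) = -1.

-1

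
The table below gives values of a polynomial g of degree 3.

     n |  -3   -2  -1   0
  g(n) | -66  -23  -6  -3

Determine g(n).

g(n) = 2n^3 - n^2 - 3

Write g(n) = an^3 + bn^2 + cn + d. Substituting each data point gives a linear system:
  -27a + 9b - 3c + d = -66
  -8a + 4b - 2c + d = -23
  -a + b - c + d = -6
  d = -3
Solving the system yields a = 2, b = -1, c = 0, d = -3.
So g(n) = 2n^3 - n^2 - 3.
Check: g(-3) = -66. ✓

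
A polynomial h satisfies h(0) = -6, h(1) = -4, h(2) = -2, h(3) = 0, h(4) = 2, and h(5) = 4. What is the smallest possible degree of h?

Forward differences of the values at t = 0, 1, 2, 3, 4, 5:
  h  : -6  -4  -2  0  2  4
  Δ  : 2  2  2  2  2
  Δ^2: 0  0  0  0
  Δ^3: 0  0  0
  Δ^4: 0  0
  Δ^5: 0
The first differences are constant (2) and nonzero, while all higher differences vanish, so the minimal degree is 1.

1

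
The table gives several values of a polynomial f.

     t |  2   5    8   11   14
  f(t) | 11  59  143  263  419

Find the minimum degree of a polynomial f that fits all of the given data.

2

Forward differences of the values at t = 2, 5, 8, 11, 14:
  f  : 11  59  143  263  419
  Δ  : 48  84  120  156
  Δ^2: 36  36  36
  Δ^3: 0  0
  Δ^4: 0
The second differences are constant (36) and nonzero, while all higher differences vanish, so the minimal degree is 2.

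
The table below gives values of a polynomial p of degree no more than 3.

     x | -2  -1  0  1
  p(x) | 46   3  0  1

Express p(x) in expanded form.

p(x) = -6x^3 + 2x^2 + 5x

Write p(x) = ax^3 + bx^2 + cx + d. Substituting each data point gives a linear system:
  -8a + 4b - 2c + d = 46
  -a + b - c + d = 3
  d = 0
  a + b + c + d = 1
Solving the system yields a = -6, b = 2, c = 5, d = 0.
So p(x) = -6x³ + 2x² + 5x.
Check: p(1) = 1. ✓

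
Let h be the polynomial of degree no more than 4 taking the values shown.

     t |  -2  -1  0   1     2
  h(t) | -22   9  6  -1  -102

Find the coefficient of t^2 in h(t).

Write h(t) = at^4 + bt^3 + ct^2 + dt + e. Substituting each data point gives a linear system:
  16a - 8b + 4c - 2d + e = -22
  a - b + c - d + e = 9
  e = 6
  a + b + c + d + e = -1
  16a + 8b + 4c + 2d + e = -102
Solving the system yields a = -5, b = -5, c = 3, d = 0, e = 6.
So h(t) = -5t^4 - 5t^3 + 3t^2 + 6.
The coefficient of t^2 is 3.

3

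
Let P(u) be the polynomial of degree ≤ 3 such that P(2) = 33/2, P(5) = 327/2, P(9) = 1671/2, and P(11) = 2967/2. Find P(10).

Write P(u) = au^3 + bu^2 + cu + d. Substituting each data point gives a linear system:
  8a + 4b + 2c + d = 33/2
  125a + 25b + 5c + d = 327/2
  729a + 81b + 9c + d = 1671/2
  1331a + 121b + 11c + d = 2967/2
Solving the system yields a = 1, b = 1, c = 3, d = -3/2.
So P(u) = u^3 + u^2 + 3u - 3/2.
Then P(10) = 2257/2.

2257/2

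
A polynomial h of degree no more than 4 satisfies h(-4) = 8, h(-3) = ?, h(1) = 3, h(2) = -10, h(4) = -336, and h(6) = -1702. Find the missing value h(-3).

35

The 5 known points determine the degree-4 polynomial uniquely.
Write h(x) = ax^4 + bx^3 + cx^2 + dx + e. Substituting each data point gives a linear system:
  256a - 64b + 16c - 4d + e = 8
  a + b + c + d + e = 3
  16a + 8b + 4c + 2d + e = -10
  256a + 64b + 16c + 4d + e = -336
  1296a + 216b + 36c + 6d + e = -1702
Solving the system yields a = -1, b = -3, c = 6, d = 5, e = -4.
So h(x) = -x^4 - 3x^3 + 6x^2 + 5x - 4.
Then h(-3) = 35.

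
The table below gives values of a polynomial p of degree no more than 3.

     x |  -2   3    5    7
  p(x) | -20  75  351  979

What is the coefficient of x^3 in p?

Write p(x) = ax^3 + bx^2 + cx + d. Substituting each data point gives a linear system:
  -8a + 4b - 2c + d = -20
  27a + 9b + 3c + d = 75
  125a + 25b + 5c + d = 351
  343a + 49b + 7c + d = 979
Solving the system yields a = 3, b = -1, c = -1, d = 6.
So p(x) = 3x³ - x² - x + 6.
The leading coefficient is 3.

3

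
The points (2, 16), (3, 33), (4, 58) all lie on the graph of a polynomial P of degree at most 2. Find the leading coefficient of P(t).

4

Write P(t) = at^2 + bt + c. Substituting each data point gives a linear system:
  4a + 2b + c = 16
  9a + 3b + c = 33
  16a + 4b + c = 58
Solving the system yields a = 4, b = -3, c = 6.
So P(t) = 4t^2 - 3t + 6.
The leading coefficient is 4.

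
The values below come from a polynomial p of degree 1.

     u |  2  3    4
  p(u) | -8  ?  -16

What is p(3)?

The 2 known points determine the degree-1 polynomial uniquely.
Write p(u) = au + b. Substituting each data point gives a linear system:
  2a + b = -8
  4a + b = -16
Solving the system yields a = -4, b = 0.
So p(u) = -4u.
Then p(3) = -12.

-12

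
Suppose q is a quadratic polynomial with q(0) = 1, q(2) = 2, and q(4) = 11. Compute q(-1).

7/2

Using the Lagrange interpolation formula with nodes 0, 2, 4:
  L_0(s) = (s - 2)(s - 4) / 8
  L_1(s) = s(s - 4) / -4
  L_2(s) = s(s - 2) / 8
Then q(s) = 1·L_0(s) + 2·L_1(s) + 11·L_2(s).
Expanding and collecting terms gives q(s) = s^2 - (3/2)s + 1.
Evaluating at s = -1: q(-1) = 7/2.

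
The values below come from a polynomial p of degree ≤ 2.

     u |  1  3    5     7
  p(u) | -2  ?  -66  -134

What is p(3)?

On equispaced nodes a degree-2 polynomial has vanishing third forward difference, so
  - p(1) + 3·p(3) - 3·p(5) + p(7) = 0.
Substituting the known values and solving for p(3):
  3·p(3) = -66
  p(3) = -22.

-22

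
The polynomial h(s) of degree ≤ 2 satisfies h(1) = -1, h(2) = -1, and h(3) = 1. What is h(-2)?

11

Forward differences of the values at s = 1, 2, 3:
  h  : -1  -1  1
  Δ  : 0  2
  Δ^2: 2
The second differences are constant, confirming degree 2.
Interpolating (Newton forward form) and evaluating at s = -2 gives h(-2) = 11.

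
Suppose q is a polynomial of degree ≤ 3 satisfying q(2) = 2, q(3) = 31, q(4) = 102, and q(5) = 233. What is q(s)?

Write q(s) = as^3 + bs^2 + cs + d. Substituting each data point gives a linear system:
  8a + 4b + 2c + d = 2
  27a + 9b + 3c + d = 31
  64a + 16b + 4c + d = 102
  125a + 25b + 5c + d = 233
Solving the system yields a = 3, b = -6, c = 2, d = -2.
So q(s) = 3s³ - 6s² + 2s - 2.
Check: q(3) = 31. ✓

q(s) = 3s^3 - 6s^2 + 2s - 2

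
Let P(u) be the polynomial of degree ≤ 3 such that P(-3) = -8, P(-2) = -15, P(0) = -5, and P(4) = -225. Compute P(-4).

Write P(u) = au^3 + bu^2 + cu + d. Substituting each data point gives a linear system:
  -27a + 9b - 3c + d = -8
  -8a + 4b - 2c + d = -15
  d = -5
  64a + 16b + 4c + d = -225
Solving the system yields a = -2, b = -6, c = 1, d = -5.
So P(u) = -2u³ - 6u² + u - 5.
Then P(-4) = 23.

23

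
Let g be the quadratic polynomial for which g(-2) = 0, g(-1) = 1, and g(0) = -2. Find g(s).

Write g(s) = as^2 + bs + c. Substituting each data point gives a linear system:
  4a - 2b + c = 0
  a - b + c = 1
  c = -2
Solving the system yields a = -2, b = -5, c = -2.
So g(s) = -2s² - 5s - 2.
Check: g(-1) = 1. ✓

g(s) = -2s^2 - 5s - 2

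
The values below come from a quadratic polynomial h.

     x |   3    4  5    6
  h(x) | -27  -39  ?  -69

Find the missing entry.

On equispaced nodes a degree-2 polynomial has vanishing third forward difference, so
  - h(3) + 3·h(4) - 3·h(5) + h(6) = 0.
Substituting the known values and solving for h(5):
  -3·h(5) = 159
  h(5) = -53.

-53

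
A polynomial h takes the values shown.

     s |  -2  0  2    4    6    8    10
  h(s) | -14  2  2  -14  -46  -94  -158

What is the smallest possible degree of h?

2

Forward differences of the values at s = -2, 0, 2, 4, 6, 8, 10:
  h  : -14  2  2  -14  -46  -94  -158
  Δ  : 16  0  -16  -32  -48  -64
  Δ^2: -16  -16  -16  -16  -16
  Δ^3: 0  0  0  0
  Δ^4: 0  0  0
  Δ^5: 0  0
  Δ^6: 0
The second differences are constant (-16) and nonzero, while all higher differences vanish, so the minimal degree is 2.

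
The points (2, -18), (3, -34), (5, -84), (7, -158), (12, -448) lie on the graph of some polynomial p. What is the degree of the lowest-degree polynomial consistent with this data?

2

Divided differences on the nodes 2, 3, 5, 7, 12:
  order 0: -18  -34  -84  -158  -448
  order 1: -16  -25  -37  -58
  order 2: -3  -3  -3
  order 3: 0  0
  order 4: 0
The order-2 divided differences are all -3 (nonzero) and every higher order vanishes, so the data lies on a polynomial of degree exactly 2.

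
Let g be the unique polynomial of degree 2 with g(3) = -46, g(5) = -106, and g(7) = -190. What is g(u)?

Using the Lagrange interpolation formula with nodes 3, 5, 7:
  L_0(u) = (u - 5)(u - 7) / 8
  L_1(u) = (u - 3)(u - 7) / -4
  L_2(u) = (u - 3)(u - 5) / 8
Then g(u) = -46·L_0(u) - 106·L_1(u) - 190·L_2(u).
Expanding and collecting terms gives g(u) = -3u² - 6u - 1.
Check: g(7) = -190. ✓

g(u) = -3u^2 - 6u - 1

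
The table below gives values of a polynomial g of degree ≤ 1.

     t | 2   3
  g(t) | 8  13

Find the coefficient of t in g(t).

Write g(t) = at + b. Substituting each data point gives a linear system:
  2a + b = 8
  3a + b = 13
Solving the system yields a = 5, b = -2.
So g(t) = 5t - 2.
The leading coefficient is 5.

5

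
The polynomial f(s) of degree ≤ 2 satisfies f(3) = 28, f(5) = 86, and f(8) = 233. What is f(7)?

176

Using the Lagrange interpolation formula with nodes 3, 5, 8:
  L_0(s) = (s - 5)(s - 8) / 10
  L_1(s) = (s - 3)(s - 8) / -6
  L_2(s) = (s - 3)(s - 5) / 15
Then f(s) = 28·L_0(s) + 86·L_1(s) + 233·L_2(s).
Expanding and collecting terms gives f(s) = 4s^2 - 3s + 1.
Evaluating at s = 7: f(7) = 176.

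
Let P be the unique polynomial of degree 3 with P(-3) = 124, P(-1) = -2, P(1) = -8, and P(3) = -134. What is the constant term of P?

Write P(u) = au^3 + bu^2 + cu + d. Substituting each data point gives a linear system:
  -27a + 9b - 3c + d = 124
  -a + b - c + d = -2
  a + b + c + d = -8
  27a + 9b + 3c + d = -134
Solving the system yields a = -5, b = 0, c = 2, d = -5.
So P(u) = -5u^3 + 2u - 5.
The constant term is -5.

-5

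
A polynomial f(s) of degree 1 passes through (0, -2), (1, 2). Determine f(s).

f(s) = 4s - 2

Write f(s) = as + b. Substituting each data point gives a linear system:
  b = -2
  a + b = 2
Solving the system yields a = 4, b = -2.
So f(s) = 4s - 2.
Check: f(1) = 2. ✓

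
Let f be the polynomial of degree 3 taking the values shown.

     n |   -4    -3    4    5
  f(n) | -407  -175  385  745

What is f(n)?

f(n) = 6n^3 - n^2 + 3n + 5

Using the Lagrange interpolation formula with nodes -4, -3, 4, 5:
  L_0(n) = (n + 3)(n - 4)(n - 5) / -72
  L_1(n) = (n + 4)(n - 4)(n - 5) / 56
  L_2(n) = (n + 4)(n + 3)(n - 5) / -56
  L_3(n) = (n + 4)(n + 3)(n - 4) / 72
Then f(n) = -407·L_0(n) - 175·L_1(n) + 385·L_2(n) + 745·L_3(n).
Expanding and collecting terms gives f(n) = 6n³ - n² + 3n + 5.
Check: f(4) = 385. ✓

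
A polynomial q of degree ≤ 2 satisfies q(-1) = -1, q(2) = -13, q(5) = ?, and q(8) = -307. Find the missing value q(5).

-115

On equispaced nodes a degree-2 polynomial has vanishing third forward difference, so
  - q(-1) + 3·q(2) - 3·q(5) + q(8) = 0.
Substituting the known values and solving for q(5):
  -3·q(5) = 345
  q(5) = -115.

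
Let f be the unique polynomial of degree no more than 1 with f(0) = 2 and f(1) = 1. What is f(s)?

Using the Lagrange interpolation formula with nodes 0, 1:
  L_0(s) = (s - 1) / -1
  L_1(s) = s / 1
Then f(s) = 2·L_0(s) + 1·L_1(s).
Expanding and collecting terms gives f(s) = -s + 2.
Check: f(1) = 1. ✓

f(s) = -s + 2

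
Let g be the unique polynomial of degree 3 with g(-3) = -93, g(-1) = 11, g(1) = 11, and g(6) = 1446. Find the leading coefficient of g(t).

Write g(t) = at^3 + bt^2 + ct + d. Substituting each data point gives a linear system:
  -27a + 9b - 3c + d = -93
  -a + b - c + d = 11
  a + b + c + d = 11
  216a + 36b + 6c + d = 1446
Solving the system yields a = 6, b = 5, c = -6, d = 6.
So g(t) = 6t^3 + 5t^2 - 6t + 6.
The leading coefficient is 6.

6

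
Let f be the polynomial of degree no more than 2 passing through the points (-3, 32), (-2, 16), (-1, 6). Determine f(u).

f(u) = 3u^2 - u + 2

Write f(u) = au^2 + bu + c. Substituting each data point gives a linear system:
  9a - 3b + c = 32
  4a - 2b + c = 16
  a - b + c = 6
Solving the system yields a = 3, b = -1, c = 2.
So f(u) = 3u² - u + 2.
Check: f(-3) = 32. ✓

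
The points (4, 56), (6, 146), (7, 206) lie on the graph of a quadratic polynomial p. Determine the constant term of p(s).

-4

Write p(s) = as^2 + bs + c. Substituting each data point gives a linear system:
  16a + 4b + c = 56
  36a + 6b + c = 146
  49a + 7b + c = 206
Solving the system yields a = 5, b = -5, c = -4.
So p(s) = 5s² - 5s - 4.
The constant term is -4.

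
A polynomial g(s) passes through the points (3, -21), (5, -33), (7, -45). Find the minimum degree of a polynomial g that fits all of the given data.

1

Forward differences of the values at s = 3, 5, 7:
  g  : -21  -33  -45
  Δ  : -12  -12
  Δ^2: 0
The first differences are constant (-12) and nonzero, while all higher differences vanish, so the minimal degree is 1.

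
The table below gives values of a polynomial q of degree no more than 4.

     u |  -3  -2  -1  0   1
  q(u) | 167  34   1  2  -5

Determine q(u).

q(u) = u^4 - 5u^3 - 5u^2 + 2u + 2

Write q(u) = au^4 + bu^3 + cu^2 + du + e. Substituting each data point gives a linear system:
  81a - 27b + 9c - 3d + e = 167
  16a - 8b + 4c - 2d + e = 34
  a - b + c - d + e = 1
  e = 2
  a + b + c + d + e = -5
Solving the system yields a = 1, b = -5, c = -5, d = 2, e = 2.
So q(u) = u⁴ - 5u³ - 5u² + 2u + 2.
Check: q(0) = 2. ✓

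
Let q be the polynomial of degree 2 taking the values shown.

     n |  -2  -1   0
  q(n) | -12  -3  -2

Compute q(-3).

-29

Using the Lagrange interpolation formula with nodes -2, -1, 0:
  L_0(n) = (n + 1)n / 2
  L_1(n) = (n + 2)n / -1
  L_2(n) = (n + 2)(n + 1) / 2
Then q(n) = -12·L_0(n) - 3·L_1(n) - 2·L_2(n).
Expanding and collecting terms gives q(n) = -4n² - 3n - 2.
Evaluating at n = -3: q(-3) = -29.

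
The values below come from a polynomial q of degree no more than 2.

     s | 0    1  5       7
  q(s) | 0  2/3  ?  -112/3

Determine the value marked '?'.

-50/3

The 3 known points determine the degree-2 polynomial uniquely.
Write q(s) = as^2 + bs + c. Substituting each data point gives a linear system:
  c = 0
  a + b + c = 2/3
  49a + 7b + c = -112/3
Solving the system yields a = -1, b = 5/3, c = 0.
So q(s) = -s^2 + (5/3)s.
Then q(5) = -50/3.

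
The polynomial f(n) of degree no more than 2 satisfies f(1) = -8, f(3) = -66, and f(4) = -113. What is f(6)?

Using the Lagrange interpolation formula with nodes 1, 3, 4:
  L_0(n) = (n - 3)(n - 4) / 6
  L_1(n) = (n - 1)(n - 4) / -2
  L_2(n) = (n - 1)(n - 3) / 3
Then f(n) = -8·L_0(n) - 66·L_1(n) - 113·L_2(n).
Expanding and collecting terms gives f(n) = -6n² - 5n + 3.
Evaluating at n = 6: f(6) = -243.

-243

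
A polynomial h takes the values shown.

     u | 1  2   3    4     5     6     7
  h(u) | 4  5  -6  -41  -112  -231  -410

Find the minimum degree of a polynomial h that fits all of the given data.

3

Forward differences of the values at u = 1, 2, 3, 4, 5, 6, 7:
  h  : 4  5  -6  -41  -112  -231  -410
  Δ  : 1  -11  -35  -71  -119  -179
  Δ^2: -12  -24  -36  -48  -60
  Δ^3: -12  -12  -12  -12
  Δ^4: 0  0  0
  Δ^5: 0  0
  Δ^6: 0
The third differences are constant (-12) and nonzero, while all higher differences vanish, so the minimal degree is 3.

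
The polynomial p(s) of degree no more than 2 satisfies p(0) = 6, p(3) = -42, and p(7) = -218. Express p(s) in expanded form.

Write p(s) = as^2 + bs + c. Substituting each data point gives a linear system:
  c = 6
  9a + 3b + c = -42
  49a + 7b + c = -218
Solving the system yields a = -4, b = -4, c = 6.
So p(s) = -4s^2 - 4s + 6.
Check: p(7) = -218. ✓

p(s) = -4s^2 - 4s + 6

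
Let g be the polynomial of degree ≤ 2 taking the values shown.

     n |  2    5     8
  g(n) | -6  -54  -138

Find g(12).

Using the Lagrange interpolation formula with nodes 2, 5, 8:
  L_0(n) = (n - 5)(n - 8) / 18
  L_1(n) = (n - 2)(n - 8) / -9
  L_2(n) = (n - 2)(n - 5) / 18
Then g(n) = -6·L_0(n) - 54·L_1(n) - 138·L_2(n).
Expanding and collecting terms gives g(n) = -2n^2 - 2n + 6.
Evaluating at n = 12: g(12) = -306.

-306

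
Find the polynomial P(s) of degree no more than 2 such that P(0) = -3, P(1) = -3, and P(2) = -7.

P(s) = -2s^2 + 2s - 3

Using the Lagrange interpolation formula with nodes 0, 1, 2:
  L_0(s) = (s - 1)(s - 2) / 2
  L_1(s) = s(s - 2) / -1
  L_2(s) = s(s - 1) / 2
Then P(s) = -3·L_0(s) - 3·L_1(s) - 7·L_2(s).
Expanding and collecting terms gives P(s) = -2s^2 + 2s - 3.
Check: P(2) = -7. ✓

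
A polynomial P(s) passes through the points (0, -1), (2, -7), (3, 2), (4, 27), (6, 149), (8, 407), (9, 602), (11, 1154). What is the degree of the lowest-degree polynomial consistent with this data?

Divided differences on the nodes 0, 2, 3, 4, 6, 8, 9, 11:
  order 0: -1  -7  2  27  149  407  602  1154
  order 1: -3  9  25  61  129  195  276
  order 2: 4  8  12  17  22  27
  order 3: 1  1  1  1  1
  order 4: 0  0  0  0
  order 5: 0  0  0
  order 6: 0  0
  order 7: 0
The order-3 divided differences are all 1 (nonzero) and every higher order vanishes, so the data lies on a polynomial of degree exactly 3.

3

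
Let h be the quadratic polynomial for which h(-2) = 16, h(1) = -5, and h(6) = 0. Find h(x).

h(x) = x^2 - 6x

Write h(x) = ax^2 + bx + c. Substituting each data point gives a linear system:
  4a - 2b + c = 16
  a + b + c = -5
  36a + 6b + c = 0
Solving the system yields a = 1, b = -6, c = 0.
So h(x) = x^2 - 6x.
Check: h(6) = 0. ✓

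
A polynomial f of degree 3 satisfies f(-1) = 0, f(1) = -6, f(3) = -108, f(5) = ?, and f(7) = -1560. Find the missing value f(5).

-546

The 4 known points determine the degree-3 polynomial uniquely.
Write f(n) = an^3 + bn^2 + cn + d. Substituting each data point gives a linear system:
  -a + b - c + d = 0
  a + b + c + d = -6
  27a + 9b + 3c + d = -108
  343a + 49b + 7c + d = -1560
Solving the system yields a = -5, b = 3, c = 2, d = -6.
So f(n) = -5n^3 + 3n^2 + 2n - 6.
Then f(5) = -546.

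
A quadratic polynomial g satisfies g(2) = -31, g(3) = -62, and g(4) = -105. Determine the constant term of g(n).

-5

Write g(n) = an^2 + bn + c. Substituting each data point gives a linear system:
  4a + 2b + c = -31
  9a + 3b + c = -62
  16a + 4b + c = -105
Solving the system yields a = -6, b = -1, c = -5.
So g(n) = -6n^2 - n - 5.
The constant term is -5.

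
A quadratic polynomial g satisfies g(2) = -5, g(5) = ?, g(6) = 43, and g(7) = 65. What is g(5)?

The 3 known points determine the degree-2 polynomial uniquely.
Write g(n) = an^2 + bn + c. Substituting each data point gives a linear system:
  4a + 2b + c = -5
  36a + 6b + c = 43
  49a + 7b + c = 65
Solving the system yields a = 2, b = -4, c = -5.
So g(n) = 2n² - 4n - 5.
Then g(5) = 25.

25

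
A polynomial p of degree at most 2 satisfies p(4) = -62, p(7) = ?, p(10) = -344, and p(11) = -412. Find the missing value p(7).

The 3 known points determine the degree-2 polynomial uniquely.
Write p(u) = au^2 + bu + c. Substituting each data point gives a linear system:
  16a + 4b + c = -62
  100a + 10b + c = -344
  121a + 11b + c = -412
Solving the system yields a = -3, b = -5, c = 6.
So p(u) = -3u^2 - 5u + 6.
Then p(7) = -176.

-176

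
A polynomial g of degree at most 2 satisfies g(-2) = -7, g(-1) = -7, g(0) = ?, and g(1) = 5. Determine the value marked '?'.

On equispaced nodes a degree-2 polynomial has vanishing third forward difference, so
  - g(-2) + 3·g(-1) - 3·g(0) + g(1) = 0.
Substituting the known values and solving for g(0):
  -3·g(0) = 9
  g(0) = -3.

-3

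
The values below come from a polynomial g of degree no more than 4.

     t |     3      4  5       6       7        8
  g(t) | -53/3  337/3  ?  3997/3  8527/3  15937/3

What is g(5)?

1501/3

The 5 known points determine the degree-4 polynomial uniquely.
Write g(t) = at^4 + bt^3 + ct^2 + dt + e. Substituting each data point gives a linear system:
  81a + 27b + 9c + 3d + e = -53/3
  256a + 64b + 16c + 4d + e = 337/3
  1296a + 216b + 36c + 6d + e = 3997/3
  2401a + 343b + 49c + 7d + e = 8527/3
  4096a + 512b + 64c + 8d + e = 15937/3
Solving the system yields a = 2, b = -5, c = -5, d = 0, e = 1/3.
So g(t) = 2t^4 - 5t^3 - 5t^2 + 1/3.
Then g(5) = 1501/3.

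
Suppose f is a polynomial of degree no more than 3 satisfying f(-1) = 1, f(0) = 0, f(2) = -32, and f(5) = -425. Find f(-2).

Write f(u) = au^3 + bu^2 + cu + d. Substituting each data point gives a linear system:
  -a + b - c + d = 1
  d = 0
  8a + 4b + 2c + d = -32
  125a + 25b + 5c + d = -425
Solving the system yields a = -3, b = -2, c = 0, d = 0.
So f(u) = -3u³ - 2u².
Then f(-2) = 16.

16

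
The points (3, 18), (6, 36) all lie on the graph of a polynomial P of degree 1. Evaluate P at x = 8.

48

Write P(x) = ax + b. Substituting each data point gives a linear system:
  3a + b = 18
  6a + b = 36
Solving the system yields a = 6, b = 0.
So P(x) = 6x.
Then P(8) = 48.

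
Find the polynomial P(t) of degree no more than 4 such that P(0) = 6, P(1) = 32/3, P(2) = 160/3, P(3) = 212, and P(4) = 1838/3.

Write P(t) = at^4 + bt^3 + ct^2 + dt + e. Substituting each data point gives a linear system:
  e = 6
  a + b + c + d + e = 32/3
  16a + 8b + 4c + 2d + e = 160/3
  81a + 27b + 9c + 3d + e = 212
  256a + 64b + 16c + 4d + e = 1838/3
Solving the system yields a = 2, b = 1, c = 2, d = -1/3, e = 6.
So P(t) = 2t^4 + t^3 + 2t^2 - (1/3)t + 6.
Check: P(3) = 212. ✓

P(t) = 2t^4 + t^3 + 2t^2 - (1/3)t + 6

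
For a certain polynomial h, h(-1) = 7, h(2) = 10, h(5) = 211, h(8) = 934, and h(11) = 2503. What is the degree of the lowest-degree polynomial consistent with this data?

Forward differences of the values at u = -1, 2, 5, 8, 11:
  h  : 7  10  211  934  2503
  Δ  : 3  201  723  1569
  Δ^2: 198  522  846
  Δ^3: 324  324
  Δ^4: 0
The third differences are constant (324) and nonzero, while all higher differences vanish, so the minimal degree is 3.

3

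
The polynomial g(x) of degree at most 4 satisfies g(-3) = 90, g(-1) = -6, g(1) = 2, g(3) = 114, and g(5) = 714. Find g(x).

g(x) = x^4 + 3x^2 + 4x - 6

Write g(x) = ax^4 + bx^3 + cx^2 + dx + e. Substituting each data point gives a linear system:
  81a - 27b + 9c - 3d + e = 90
  a - b + c - d + e = -6
  a + b + c + d + e = 2
  81a + 27b + 9c + 3d + e = 114
  625a + 125b + 25c + 5d + e = 714
Solving the system yields a = 1, b = 0, c = 3, d = 4, e = -6.
So g(x) = x^4 + 3x^2 + 4x - 6.
Check: g(-1) = -6. ✓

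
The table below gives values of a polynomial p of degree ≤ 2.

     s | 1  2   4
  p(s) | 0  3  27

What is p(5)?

Write p(s) = as^2 + bs + c. Substituting each data point gives a linear system:
  a + b + c = 0
  4a + 2b + c = 3
  16a + 4b + c = 27
Solving the system yields a = 3, b = -6, c = 3.
So p(s) = 3s^2 - 6s + 3.
Then p(5) = 48.

48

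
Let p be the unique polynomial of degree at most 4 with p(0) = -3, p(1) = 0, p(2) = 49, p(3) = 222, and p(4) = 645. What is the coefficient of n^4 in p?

2

Write p(n) = an^4 + bn^3 + cn^2 + dn + e. Substituting each data point gives a linear system:
  e = -3
  a + b + c + d + e = 0
  16a + 8b + 4c + 2d + e = 49
  81a + 27b + 9c + 3d + e = 222
  256a + 64b + 16c + 4d + e = 645
Solving the system yields a = 2, b = 1, c = 6, d = -6, e = -3.
So p(n) = 2n^4 + n^3 + 6n^2 - 6n - 3.
The leading coefficient is 2.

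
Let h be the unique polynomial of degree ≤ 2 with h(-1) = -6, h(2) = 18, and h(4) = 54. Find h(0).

-2

Write h(n) = an^2 + bn + c. Substituting each data point gives a linear system:
  a - b + c = -6
  4a + 2b + c = 18
  16a + 4b + c = 54
Solving the system yields a = 2, b = 6, c = -2.
So h(n) = 2n² + 6n - 2.
Then h(0) = -2.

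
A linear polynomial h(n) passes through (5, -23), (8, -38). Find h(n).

Write h(n) = an + b. Substituting each data point gives a linear system:
  5a + b = -23
  8a + b = -38
Solving the system yields a = -5, b = 2.
So h(n) = -5n + 2.
Check: h(8) = -38. ✓

h(n) = -5n + 2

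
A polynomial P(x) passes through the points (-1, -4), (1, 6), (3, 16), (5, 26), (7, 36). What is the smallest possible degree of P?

Forward differences of the values at x = -1, 1, 3, 5, 7:
  P  : -4  6  16  26  36
  Δ  : 10  10  10  10
  Δ^2: 0  0  0
  Δ^3: 0  0
  Δ^4: 0
The first differences are constant (10) and nonzero, while all higher differences vanish, so the minimal degree is 1.

1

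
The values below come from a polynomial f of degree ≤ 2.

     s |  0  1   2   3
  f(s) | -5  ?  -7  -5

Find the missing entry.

On equispaced nodes a degree-2 polynomial has vanishing third forward difference, so
  - f(0) + 3·f(1) - 3·f(2) + f(3) = 0.
Substituting the known values and solving for f(1):
  3·f(1) = -21
  f(1) = -7.

-7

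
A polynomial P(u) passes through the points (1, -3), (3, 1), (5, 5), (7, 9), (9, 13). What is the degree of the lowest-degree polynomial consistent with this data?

Forward differences of the values at u = 1, 3, 5, 7, 9:
  P  : -3  1  5  9  13
  Δ  : 4  4  4  4
  Δ^2: 0  0  0
  Δ^3: 0  0
  Δ^4: 0
The first differences are constant (4) and nonzero, while all higher differences vanish, so the minimal degree is 1.

1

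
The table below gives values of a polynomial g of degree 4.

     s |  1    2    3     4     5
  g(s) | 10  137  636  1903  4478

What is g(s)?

g(s) = 6s^4 + 6s^3 - 5s + 3

Write g(s) = as^4 + bs^3 + cs^2 + ds + e. Substituting each data point gives a linear system:
  a + b + c + d + e = 10
  16a + 8b + 4c + 2d + e = 137
  81a + 27b + 9c + 3d + e = 636
  256a + 64b + 16c + 4d + e = 1903
  625a + 125b + 25c + 5d + e = 4478
Solving the system yields a = 6, b = 6, c = 0, d = -5, e = 3.
So g(s) = 6s^4 + 6s^3 - 5s + 3.
Check: g(2) = 137. ✓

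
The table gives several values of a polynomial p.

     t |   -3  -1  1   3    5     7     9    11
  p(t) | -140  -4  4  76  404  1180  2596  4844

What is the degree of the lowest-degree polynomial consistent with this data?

Forward differences of the values at t = -3, -1, 1, 3, 5, 7, 9, 11:
  p  : -140  -4  4  76  404  1180  2596  4844
  Δ  : 136  8  72  328  776  1416  2248
  Δ^2: -128  64  256  448  640  832
  Δ^3: 192  192  192  192  192
  Δ^4: 0  0  0  0
  Δ^5: 0  0  0
  Δ^6: 0  0
  Δ^7: 0
The third differences are constant (192) and nonzero, while all higher differences vanish, so the minimal degree is 3.

3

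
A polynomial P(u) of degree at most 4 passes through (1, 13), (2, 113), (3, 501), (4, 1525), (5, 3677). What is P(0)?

Using the Lagrange interpolation formula with nodes 1, 2, 3, 4, 5:
  L_0(u) = (u - 2)(u - 3)(u - 4)(u - 5) / 24
  L_1(u) = (u - 1)(u - 3)(u - 4)(u - 5) / -6
  L_2(u) = (u - 1)(u - 2)(u - 4)(u - 5) / 4
  L_3(u) = (u - 1)(u - 2)(u - 3)(u - 5) / -6
  L_4(u) = (u - 1)(u - 2)(u - 3)(u - 4) / 24
Then P(u) = 13·L_0(u) + 113·L_1(u) + 501·L_2(u) + 1525·L_3(u) + 3677·L_4(u).
Expanding and collecting terms gives P(u) = 6u^4 - 2u^3 + 6u^2 + 6u - 3.
Evaluating at u = 0: P(0) = -3.

-3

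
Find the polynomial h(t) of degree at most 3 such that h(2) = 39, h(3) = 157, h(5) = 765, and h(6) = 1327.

Write h(t) = at^3 + bt^2 + ct + d. Substituting each data point gives a linear system:
  8a + 4b + 2c + d = 39
  27a + 9b + 3c + d = 157
  125a + 25b + 5c + d = 765
  216a + 36b + 6c + d = 1327
Solving the system yields a = 6, b = 2, c = -6, d = -5.
So h(t) = 6t³ + 2t² - 6t - 5.
Check: h(5) = 765. ✓

h(t) = 6t^3 + 2t^2 - 6t - 5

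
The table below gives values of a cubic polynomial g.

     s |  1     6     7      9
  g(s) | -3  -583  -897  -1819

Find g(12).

Write g(s) = as^3 + bs^2 + cs + d. Substituting each data point gives a linear system:
  a + b + c + d = -3
  216a + 36b + 6c + d = -583
  343a + 49b + 7c + d = -897
  729a + 81b + 9c + d = -1819
Solving the system yields a = -2, b = -5, c = 5, d = -1.
So g(s) = -2s³ - 5s² + 5s - 1.
Then g(12) = -4117.

-4117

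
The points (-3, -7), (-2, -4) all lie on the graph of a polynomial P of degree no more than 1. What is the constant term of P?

Write P(x) = ax + b. Substituting each data point gives a linear system:
  -3a + b = -7
  -2a + b = -4
Solving the system yields a = 3, b = 2.
So P(x) = 3x + 2.
The constant term is 2.

2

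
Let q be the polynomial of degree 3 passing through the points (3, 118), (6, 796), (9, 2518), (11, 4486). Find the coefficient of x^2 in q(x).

Write q(x) = ax^3 + bx^2 + cx + d. Substituting each data point gives a linear system:
  27a + 9b + 3c + d = 118
  216a + 36b + 6c + d = 796
  729a + 81b + 9c + d = 2518
  1331a + 121b + 11c + d = 4486
Solving the system yields a = 3, b = 4, c = 1, d = -2.
So q(x) = 3x³ + 4x² + x - 2.
The coefficient of x^2 is 4.

4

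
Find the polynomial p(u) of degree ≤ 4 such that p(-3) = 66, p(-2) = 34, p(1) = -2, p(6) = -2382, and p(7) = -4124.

p(u) = -u^4 - 5u^3 - 2u + 6

Using the Lagrange interpolation formula with nodes -3, -2, 1, 6, 7:
  L_0(u) = (u + 2)(u - 1)(u - 6)(u - 7) / 360
  L_1(u) = (u + 3)(u - 1)(u - 6)(u - 7) / -216
  L_2(u) = (u + 3)(u + 2)(u - 6)(u - 7) / 360
  L_3(u) = (u + 3)(u + 2)(u - 1)(u - 7) / -360
  L_4(u) = (u + 3)(u + 2)(u - 1)(u - 6) / 540
Then p(u) = 66·L_0(u) + 34·L_1(u) - 2·L_2(u) - 2382·L_3(u) - 4124·L_4(u).
Expanding and collecting terms gives p(u) = -u^4 - 5u^3 - 2u + 6.
Check: p(6) = -2382. ✓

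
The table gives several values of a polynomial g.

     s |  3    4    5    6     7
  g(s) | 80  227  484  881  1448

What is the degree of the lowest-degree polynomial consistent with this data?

3

Forward differences of the values at s = 3, 4, 5, 6, 7:
  g  : 80  227  484  881  1448
  Δ  : 147  257  397  567
  Δ^2: 110  140  170
  Δ^3: 30  30
  Δ^4: 0
The third differences are constant (30) and nonzero, while all higher differences vanish, so the minimal degree is 3.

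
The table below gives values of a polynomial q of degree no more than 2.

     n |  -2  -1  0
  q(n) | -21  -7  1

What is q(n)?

Using the Lagrange interpolation formula with nodes -2, -1, 0:
  L_0(n) = (n + 1)n / 2
  L_1(n) = (n + 2)n / -1
  L_2(n) = (n + 2)(n + 1) / 2
Then q(n) = -21·L_0(n) - 7·L_1(n) + 1·L_2(n).
Expanding and collecting terms gives q(n) = -3n² + 5n + 1.
Check: q(-2) = -21. ✓

q(n) = -3n^2 + 5n + 1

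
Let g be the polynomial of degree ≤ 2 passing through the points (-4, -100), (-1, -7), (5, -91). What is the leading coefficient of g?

-5

Write g(u) = au^2 + bu + c. Substituting each data point gives a linear system:
  16a - 4b + c = -100
  a - b + c = -7
  25a + 5b + c = -91
Solving the system yields a = -5, b = 6, c = 4.
So g(u) = -5u^2 + 6u + 4.
The leading coefficient is -5.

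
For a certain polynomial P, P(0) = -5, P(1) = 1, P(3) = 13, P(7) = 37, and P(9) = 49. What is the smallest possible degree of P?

Divided differences on the nodes 0, 1, 3, 7, 9:
  order 0: -5  1  13  37  49
  order 1: 6  6  6  6
  order 2: 0  0  0
  order 3: 0  0
  order 4: 0
The order-1 divided differences are all 6 (nonzero) and every higher order vanishes, so the data lies on a polynomial of degree exactly 1.

1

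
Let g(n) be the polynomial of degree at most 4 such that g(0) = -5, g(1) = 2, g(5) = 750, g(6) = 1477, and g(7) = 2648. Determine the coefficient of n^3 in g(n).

Write g(n) = an^4 + bn^3 + cn^2 + dn + e. Substituting each data point gives a linear system:
  e = -5
  a + b + c + d + e = 2
  625a + 125b + 25c + 5d + e = 750
  1296a + 216b + 36c + 6d + e = 1477
  2401a + 343b + 49c + 7d + e = 2648
Solving the system yields a = 1, b = 0, c = 5, d = 1, e = -5.
So g(n) = n^4 + 5n^2 + n - 5.
The coefficient of n^3 is 0.

0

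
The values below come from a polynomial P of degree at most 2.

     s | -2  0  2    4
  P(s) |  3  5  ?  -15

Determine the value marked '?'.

-1

On equispaced nodes a degree-2 polynomial has vanishing third forward difference, so
  - P(-2) + 3·P(0) - 3·P(2) + P(4) = 0.
Substituting the known values and solving for P(2):
  -3·P(2) = 3
  P(2) = -1.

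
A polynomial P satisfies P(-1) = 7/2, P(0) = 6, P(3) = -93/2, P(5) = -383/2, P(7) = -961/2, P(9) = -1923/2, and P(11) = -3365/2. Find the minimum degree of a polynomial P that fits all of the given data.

Divided differences on the nodes -1, 0, 3, 5, 7, 9, 11:
  order 0: 7/2  6  -93/2  -383/2  -961/2  -1923/2  -3365/2
  order 1: 5/2  -35/2  -145/2  -289/2  -481/2  -721/2
  order 2: -5  -11  -18  -24  -30
  order 3: -1  -1  -1  -1
  order 4: 0  0  0
  order 5: 0  0
  order 6: 0
The order-3 divided differences are all -1 (nonzero) and every higher order vanishes, so the data lies on a polynomial of degree exactly 3.

3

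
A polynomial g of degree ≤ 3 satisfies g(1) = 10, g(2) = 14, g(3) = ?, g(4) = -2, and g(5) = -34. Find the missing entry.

12

The 4 known points determine the degree-3 polynomial uniquely.
Write g(u) = au^3 + bu^2 + cu + d. Substituting each data point gives a linear system:
  a + b + c + d = 10
  8a + 4b + 2c + d = 14
  64a + 16b + 4c + d = -2
  125a + 25b + 5c + d = -34
Solving the system yields a = -1, b = 3, c = 2, d = 6.
So g(u) = -u^3 + 3u^2 + 2u + 6.
Then g(3) = 12.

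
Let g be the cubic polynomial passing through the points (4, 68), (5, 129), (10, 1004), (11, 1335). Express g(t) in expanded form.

Write g(t) = at^3 + bt^2 + ct + d. Substituting each data point gives a linear system:
  64a + 16b + 4c + d = 68
  125a + 25b + 5c + d = 129
  1000a + 100b + 10c + d = 1004
  1331a + 121b + 11c + d = 1335
Solving the system yields a = 1, b = 0, c = 0, d = 4.
So g(t) = t^3 + 4.
Check: g(4) = 68. ✓

g(t) = t^3 + 4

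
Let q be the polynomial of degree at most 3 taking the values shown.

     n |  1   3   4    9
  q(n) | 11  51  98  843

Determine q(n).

Using the Lagrange interpolation formula with nodes 1, 3, 4, 9:
  L_0(n) = (n - 3)(n - 4)(n - 9) / -48
  L_1(n) = (n - 1)(n - 4)(n - 9) / 12
  L_2(n) = (n - 1)(n - 3)(n - 9) / -15
  L_3(n) = (n - 1)(n - 3)(n - 4) / 240
Then q(n) = 11·L_0(n) + 51·L_1(n) + 98·L_2(n) + 843·L_3(n).
Expanding and collecting terms gives q(n) = n^3 + n^2 + 3n + 6.
Check: q(4) = 98. ✓

q(n) = n^3 + n^2 + 3n + 6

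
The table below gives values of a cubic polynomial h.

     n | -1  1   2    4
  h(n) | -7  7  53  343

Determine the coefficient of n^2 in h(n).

Write h(n) = an^3 + bn^2 + cn + d. Substituting each data point gives a linear system:
  -a + b - c + d = -7
  a + b + c + d = 7
  8a + 4b + 2c + d = 53
  64a + 16b + 4c + d = 343
Solving the system yields a = 4, b = 5, c = 3, d = -5.
So h(n) = 4n³ + 5n² + 3n - 5.
The coefficient of n^2 is 5.

5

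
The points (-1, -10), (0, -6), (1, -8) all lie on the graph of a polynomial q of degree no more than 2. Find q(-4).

-58

Forward differences of the values at t = -1, 0, 1:
  q  : -10  -6  -8
  Δ  : 4  -2
  Δ^2: -6
The second differences are constant, confirming degree 2.
Interpolating (Newton forward form) and evaluating at t = -4 gives q(-4) = -58.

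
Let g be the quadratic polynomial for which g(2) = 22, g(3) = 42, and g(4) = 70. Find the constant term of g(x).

6

Write g(x) = ax^2 + bx + c. Substituting each data point gives a linear system:
  4a + 2b + c = 22
  9a + 3b + c = 42
  16a + 4b + c = 70
Solving the system yields a = 4, b = 0, c = 6.
So g(x) = 4x^2 + 6.
The constant term is 6.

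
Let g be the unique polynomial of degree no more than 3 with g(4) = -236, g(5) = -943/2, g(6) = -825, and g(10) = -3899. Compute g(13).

Write g(u) = au^3 + bu^2 + cu + d. Substituting each data point gives a linear system:
  64a + 16b + 4c + d = -236
  125a + 25b + 5c + d = -943/2
  216a + 36b + 6c + d = -825
  1000a + 100b + 10c + d = -3899
Solving the system yields a = -4, b = 1, c = -1/2, d = 6.
So g(u) = -4u^3 + u^2 - (1/2)u + 6.
Then g(13) = -17239/2.

-17239/2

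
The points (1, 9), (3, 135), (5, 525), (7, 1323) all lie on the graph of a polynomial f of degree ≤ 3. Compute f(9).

2673

Forward differences of the values at n = 1, 3, 5, 7:
  f  : 9  135  525  1323
  Δ  : 126  390  798
  Δ^2: 264  408
  Δ^3: 144
The third differences are constant, confirming degree 3.
Interpolating (Newton forward form) and evaluating at n = 9 gives f(9) = 2673.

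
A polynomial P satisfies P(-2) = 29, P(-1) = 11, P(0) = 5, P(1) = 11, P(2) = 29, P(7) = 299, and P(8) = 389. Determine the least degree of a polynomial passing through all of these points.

Divided differences on the nodes -2, -1, 0, 1, 2, 7, 8:
  order 0: 29  11  5  11  29  299  389
  order 1: -18  -6  6  18  54  90
  order 2: 6  6  6  6  6
  order 3: 0  0  0  0
  order 4: 0  0  0
  order 5: 0  0
  order 6: 0
The order-2 divided differences are all 6 (nonzero) and every higher order vanishes, so the data lies on a polynomial of degree exactly 2.

2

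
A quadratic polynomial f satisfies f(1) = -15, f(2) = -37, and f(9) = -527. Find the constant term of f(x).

Write f(x) = ax^2 + bx + c. Substituting each data point gives a linear system:
  a + b + c = -15
  4a + 2b + c = -37
  81a + 9b + c = -527
Solving the system yields a = -6, b = -4, c = -5.
So f(x) = -6x^2 - 4x - 5.
The constant term is -5.

-5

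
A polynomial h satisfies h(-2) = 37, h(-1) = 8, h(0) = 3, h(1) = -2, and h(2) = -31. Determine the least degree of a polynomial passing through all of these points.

Forward differences of the values at n = -2, -1, 0, 1, 2:
  h  : 37  8  3  -2  -31
  Δ  : -29  -5  -5  -29
  Δ^2: 24  0  -24
  Δ^3: -24  -24
  Δ^4: 0
The third differences are constant (-24) and nonzero, while all higher differences vanish, so the minimal degree is 3.

3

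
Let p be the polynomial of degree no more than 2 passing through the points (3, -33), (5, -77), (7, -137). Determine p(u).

Using the Lagrange interpolation formula with nodes 3, 5, 7:
  L_0(u) = (u - 5)(u - 7) / 8
  L_1(u) = (u - 3)(u - 7) / -4
  L_2(u) = (u - 3)(u - 5) / 8
Then p(u) = -33·L_0(u) - 77·L_1(u) - 137·L_2(u).
Expanding and collecting terms gives p(u) = -2u^2 - 6u + 3.
Check: p(3) = -33. ✓

p(u) = -2u^2 - 6u + 3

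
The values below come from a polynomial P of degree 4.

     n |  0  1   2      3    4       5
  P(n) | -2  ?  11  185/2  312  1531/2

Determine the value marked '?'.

-9/2

On equispaced nodes a degree-4 polynomial has vanishing fifth forward difference, so
  - P(0) + 5·P(1) - 10·P(2) + 10·P(3) - 5·P(4) + P(5) = 0.
Substituting the known values and solving for P(1):
  5·P(1) = -45/2
  P(1) = -9/2.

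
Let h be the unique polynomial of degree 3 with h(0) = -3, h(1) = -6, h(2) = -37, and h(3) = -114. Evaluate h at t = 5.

Forward differences of the values at t = 0, 1, 2, 3:
  h  : -3  -6  -37  -114
  Δ  : -3  -31  -77
  Δ^2: -28  -46
  Δ^3: -18
The third differences are constant, confirming degree 3.
Interpolating (Newton forward form) and evaluating at t = 5 gives h(5) = -478.

-478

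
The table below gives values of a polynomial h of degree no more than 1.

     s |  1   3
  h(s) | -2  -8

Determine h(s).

h(s) = -3s + 1

Write h(s) = as + b. Substituting each data point gives a linear system:
  a + b = -2
  3a + b = -8
Solving the system yields a = -3, b = 1.
So h(s) = -3s + 1.
Check: h(3) = -8. ✓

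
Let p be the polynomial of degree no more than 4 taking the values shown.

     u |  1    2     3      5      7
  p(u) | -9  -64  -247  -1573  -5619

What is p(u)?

Write p(u) = au^4 + bu^3 + cu^2 + du + e. Substituting each data point gives a linear system:
  a + b + c + d + e = -9
  16a + 8b + 4c + 2d + e = -64
  81a + 27b + 9c + 3d + e = -247
  625a + 125b + 25c + 5d + e = -1573
  2401a + 343b + 49c + 7d + e = -5619
Solving the system yields a = -2, b = -2, c = -2, d = -5, e = 2.
So p(u) = -2u⁴ - 2u³ - 2u² - 5u + 2.
Check: p(5) = -1573. ✓

p(u) = -2u^4 - 2u^3 - 2u^2 - 5u + 2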